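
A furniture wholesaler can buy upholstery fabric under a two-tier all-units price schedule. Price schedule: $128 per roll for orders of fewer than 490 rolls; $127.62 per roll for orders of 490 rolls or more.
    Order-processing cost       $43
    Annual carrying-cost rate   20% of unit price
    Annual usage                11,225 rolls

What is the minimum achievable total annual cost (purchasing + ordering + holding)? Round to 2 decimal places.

$1,439,772.93

H₁ = 20%×$128 = $25.6000;  H₂ = 20%×$127.62 = $25.5240
EOQ₁ = √(2×11,225×43/25.6000) = 194.19  (< 490, feasible at tier 1)
EOQ₂ = √(2×11,225×43/25.5240) = 194.48  (< 490 → use Q = 490 at tier-2 price)
TC(tier 1 (EOQ₁), Q≈194.2) = $1,441,771.21
TC(tier 2, Q≈490.0) = $1,439,772.93
Minimum at tier 2: $1,439,772.93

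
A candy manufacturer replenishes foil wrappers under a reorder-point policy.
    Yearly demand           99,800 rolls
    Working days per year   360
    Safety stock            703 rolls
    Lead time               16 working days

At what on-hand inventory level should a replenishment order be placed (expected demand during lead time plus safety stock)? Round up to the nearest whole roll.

5,139 rolls

Daily demand d = 99,800 / 360 = 277.222 rolls/day
Demand during lead time = 277.222 × 16 = 4,435.56
Reorder point = 4,435.56 + 703 = 5,138.56 → round up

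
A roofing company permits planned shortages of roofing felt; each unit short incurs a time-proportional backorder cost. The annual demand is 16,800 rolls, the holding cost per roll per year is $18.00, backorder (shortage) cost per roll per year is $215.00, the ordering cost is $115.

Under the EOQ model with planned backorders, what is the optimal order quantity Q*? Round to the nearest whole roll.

Q* = √(2DS/H) · √((H + b)/b)
   = √(2 × 16,800 × 115 / 18) · √((18 + 215) / 215)
   = 463.321 × 1.0410 ≈ 482.33

482 rolls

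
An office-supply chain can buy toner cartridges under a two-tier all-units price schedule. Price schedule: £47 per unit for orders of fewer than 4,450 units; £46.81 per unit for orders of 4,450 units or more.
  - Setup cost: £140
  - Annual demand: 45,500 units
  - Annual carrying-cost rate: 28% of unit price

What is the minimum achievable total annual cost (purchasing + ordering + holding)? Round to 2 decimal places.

£2,151,448.30

H₁ = 28%×£47 = £13.1600;  H₂ = 28%×£46.81 = £13.1068
EOQ₁ = √(2×45,500×140/13.1600) = 983.91  (< 4,450, feasible at tier 1)
EOQ₂ = √(2×45,500×140/13.1068) = 985.91  (< 4,450 → use Q = 4,450 at tier-2 price)
TC(tier 1 (EOQ₁), Q≈983.9) = £2,151,448.30
TC(tier 2, Q≈4,450.0) = £2,160,449.09
Minimum at tier 1 (EOQ₁): £2,151,448.30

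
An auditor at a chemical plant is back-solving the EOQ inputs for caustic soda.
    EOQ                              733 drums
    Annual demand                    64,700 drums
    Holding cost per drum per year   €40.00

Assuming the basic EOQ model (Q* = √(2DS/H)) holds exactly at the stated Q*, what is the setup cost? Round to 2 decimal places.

€166.09

EOQ relation: Q² = 2DS/H, so rearrange for the unknown.
S = Q²H / (2D) = 733² × 40 / (2 × 64,700) = 166.0862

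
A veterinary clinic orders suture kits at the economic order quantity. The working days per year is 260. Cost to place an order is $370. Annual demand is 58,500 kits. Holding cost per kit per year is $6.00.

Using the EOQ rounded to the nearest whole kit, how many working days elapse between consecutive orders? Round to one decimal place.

Optimal lot size Q* = (2 × 58,500 × $370 / $6)^½ ≈ 2,686.08 → Q = 2,686 kits
Days between orders = 260 / (D/Q) = 260 / 21.780 ≈ 11.938

11.9 days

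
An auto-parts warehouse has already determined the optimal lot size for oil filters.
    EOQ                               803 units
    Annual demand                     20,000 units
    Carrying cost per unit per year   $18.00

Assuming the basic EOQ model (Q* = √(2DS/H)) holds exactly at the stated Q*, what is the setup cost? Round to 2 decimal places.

$290.16

EOQ relation: Q² = 2DS/H, so rearrange for the unknown.
S = Q²H / (2D) = 803² × 18 / (2 × 20,000) = 290.1640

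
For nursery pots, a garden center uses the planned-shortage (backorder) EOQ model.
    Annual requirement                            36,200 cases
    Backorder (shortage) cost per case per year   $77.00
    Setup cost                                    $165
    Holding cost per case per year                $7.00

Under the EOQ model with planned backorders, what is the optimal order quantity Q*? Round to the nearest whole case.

Basic EOQ = √(2·36,200·165/7) = 1,306.358
Backorder adjustment √((H+b)/b) = √((7+77)/77) = 1.0445
Q* = 1,306.358 × 1.0445 ≈ 1,364.45

1,364 cases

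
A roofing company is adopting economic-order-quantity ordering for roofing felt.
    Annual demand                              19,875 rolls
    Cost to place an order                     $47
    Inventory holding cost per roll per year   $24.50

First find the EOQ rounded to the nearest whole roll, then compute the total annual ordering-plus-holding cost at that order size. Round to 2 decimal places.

EOQ = √(2DS/H) = √(2 × 19,875 × 47 / 24.5)
    = √(76,255.10) ≈ 276.14 → Q = 276 rolls
Annual ordering cost = (D/Q)·S = (19,875/276) × 47 = $3,384.51
Annual holding cost  = (Q/2)·H = (276/2) × 24.5 = $3,381.00
Total = $3,384.51 + $3,381.00 = $6,765.51

$6,765.51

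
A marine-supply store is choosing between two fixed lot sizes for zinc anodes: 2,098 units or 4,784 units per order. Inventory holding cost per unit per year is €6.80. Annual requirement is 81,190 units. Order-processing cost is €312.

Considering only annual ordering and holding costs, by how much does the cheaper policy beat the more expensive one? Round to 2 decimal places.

€2,353.39

For each Q, cost = (D/Q)·S + (Q/2)·H.
TC(2,098) = (81,190/2,098)×312 + (2,098/2)×6.8 = €19,207.21
TC(4,784) = (81,190/4,784)×312 + (4,784/2)×6.8 = €21,560.60
Lots of 2,098 are cheaper by €2,353.39.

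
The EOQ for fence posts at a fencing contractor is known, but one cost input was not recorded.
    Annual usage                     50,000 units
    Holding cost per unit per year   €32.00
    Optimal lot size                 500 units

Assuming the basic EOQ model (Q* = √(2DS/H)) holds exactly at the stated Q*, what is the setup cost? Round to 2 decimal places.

Since Q* = (2DS/H)^½, squaring gives Q*²·H = 2DS.
S = Q²H / (2D) = 500² × 32 / (2 × 50,000) = 80.0000

€80.00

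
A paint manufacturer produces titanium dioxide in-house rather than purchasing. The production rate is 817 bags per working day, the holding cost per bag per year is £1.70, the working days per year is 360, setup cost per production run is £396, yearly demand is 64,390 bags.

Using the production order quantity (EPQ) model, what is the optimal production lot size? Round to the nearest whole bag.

d = 64,390/360 = 178.8611 bags/day;  effective holding cost H(1 − d/p) = 1.7·(1 − 178.8611/817) = 1.32783
Q* = √(2DS / H_eff) = √(2·64,390·396 / 1.32783) ≈ 6,197.27

6,197 bags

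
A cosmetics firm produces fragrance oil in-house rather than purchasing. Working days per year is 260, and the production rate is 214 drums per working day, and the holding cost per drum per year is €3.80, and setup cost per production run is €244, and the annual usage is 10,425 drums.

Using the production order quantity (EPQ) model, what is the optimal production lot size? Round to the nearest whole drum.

1,284 drums

Daily demand d = 10,425/260 = 40.096; p = 214; 1 − d/p = 0.81263
EPQ = √(2DS / (H(1 − d/p)))
    = √(2 × 10,425 × 244 / (3.8 × 0.81263)) ≈ 1,283.54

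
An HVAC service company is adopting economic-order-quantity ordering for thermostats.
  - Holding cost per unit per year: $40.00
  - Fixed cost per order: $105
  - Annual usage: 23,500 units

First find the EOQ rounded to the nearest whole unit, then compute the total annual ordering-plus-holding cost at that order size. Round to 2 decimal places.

Q* = √(2·D·S / H) = √(2·23,500·105 / 40) = √123,375.0 ≈ 351.25 → Q = 351 units
Ordering: D/Q × S = 23,500/351 × $105 = $7,029.91
Holding:  Q/2 × H = 351/2 × $40 = $7,020.00
Total = $7,029.91 + $7,020.00 = $14,049.91

$14,049.91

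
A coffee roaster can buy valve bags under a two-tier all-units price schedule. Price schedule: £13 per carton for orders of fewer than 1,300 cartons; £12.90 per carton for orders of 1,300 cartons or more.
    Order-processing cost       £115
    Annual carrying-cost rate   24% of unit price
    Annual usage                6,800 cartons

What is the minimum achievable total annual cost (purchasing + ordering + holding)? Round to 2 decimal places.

H₁ = 24%×£13 = £3.1200;  H₂ = 24%×£12.90 = £3.0960
EOQ₁ = √(2×6,800×115/3.1200) = 708.01  (< 1,300, feasible at tier 1)
EOQ₂ = √(2×6,800×115/3.0960) = 710.75  (< 1,300 → use Q = 1,300 at tier-2 price)
TC(tier 1 (EOQ₁), Q≈708.0) = £90,609.00
TC(tier 2, Q≈1,300.0) = £90,333.94
Minimum at tier 2: £90,333.94

£90,333.94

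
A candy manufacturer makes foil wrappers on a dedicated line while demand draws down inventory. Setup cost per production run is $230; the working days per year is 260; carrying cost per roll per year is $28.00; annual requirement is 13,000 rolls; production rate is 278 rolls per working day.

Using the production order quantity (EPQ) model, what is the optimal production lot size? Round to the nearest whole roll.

510 rolls

d = 13,000/260 = 50.0000 rolls/day;  effective holding cost H(1 − d/p) = 28·(1 − 50.0000/278) = 22.96403
Q* = √(2DS / H_eff) = √(2·13,000·230 / 22.96403) ≈ 510.30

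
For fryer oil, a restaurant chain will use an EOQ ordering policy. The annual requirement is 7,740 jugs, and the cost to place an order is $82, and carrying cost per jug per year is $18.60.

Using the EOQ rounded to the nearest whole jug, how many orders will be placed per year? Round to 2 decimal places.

EOQ = √(2DS/H) = √(2 × 7,740 × 82 / 18.6)
    = √(68,245.16) ≈ 261.24 → Q = 261
Orders per year = D/Q = 7,740 / 261 = 29.655

29.66 orders per year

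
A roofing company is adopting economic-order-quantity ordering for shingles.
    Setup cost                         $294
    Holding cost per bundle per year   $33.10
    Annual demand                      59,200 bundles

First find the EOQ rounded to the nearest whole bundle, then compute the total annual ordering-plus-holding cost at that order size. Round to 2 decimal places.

$33,944.04

2DS/H = 2·59,200·294/33.1 = 1,051,649.55
EOQ = √1,051,649.55 ≈ 1,025.50 → Q = 1,025 bundles
Orders/yr = 59,200/1,025 = 57.756; ordering cost = 57.756 × $294 = $16,980.29
Average inventory = 1,025/2 = 512.5; holding cost = 512.5 × $33.1 = $16,963.75
Total = $16,980.29 + $16,963.75 = $33,944.04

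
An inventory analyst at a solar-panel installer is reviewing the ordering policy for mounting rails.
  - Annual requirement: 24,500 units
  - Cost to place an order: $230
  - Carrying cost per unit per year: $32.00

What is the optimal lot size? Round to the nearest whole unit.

593 units

EOQ = √(2DS/H) = √(2 × 24,500 × 230 / 32)
    = √(352,187.50) ≈ 593.45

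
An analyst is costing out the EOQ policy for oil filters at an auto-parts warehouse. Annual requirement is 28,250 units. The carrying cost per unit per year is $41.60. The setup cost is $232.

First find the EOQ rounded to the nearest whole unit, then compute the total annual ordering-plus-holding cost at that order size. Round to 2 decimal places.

Q* = √(2·D·S / H) = √(2·28,250·232 / 41.6) = √315,096.2 ≈ 561.33 → Q = 561 units
Annual ordering cost = (D/Q)·S = (28,250/561) × 232 = $11,682.71
Annual holding cost  = (Q/2)·H = (561/2) × 41.6 = $11,668.80
Total = $11,682.71 + $11,668.80 = $23,351.51

$23,351.51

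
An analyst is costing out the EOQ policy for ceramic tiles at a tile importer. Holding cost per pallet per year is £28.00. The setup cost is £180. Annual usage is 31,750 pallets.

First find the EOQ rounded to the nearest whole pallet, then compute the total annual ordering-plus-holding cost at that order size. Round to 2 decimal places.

Q* = √(2·D·S / H) = √(2·31,750·180 / 28) = √408,214.3 ≈ 638.92 → Q = 639 pallets
Annual ordering cost = (D/Q)·S = (31,750/639) × 180 = £8,943.66
Annual holding cost  = (Q/2)·H = (639/2) × 28 = £8,946.00
Total = £8,943.66 + £8,946.00 = £17,889.66

£17,889.66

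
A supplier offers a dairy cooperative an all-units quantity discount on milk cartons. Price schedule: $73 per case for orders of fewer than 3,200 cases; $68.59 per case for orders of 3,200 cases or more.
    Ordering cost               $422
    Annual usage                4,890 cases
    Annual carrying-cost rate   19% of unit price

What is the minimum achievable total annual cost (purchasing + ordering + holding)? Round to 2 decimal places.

H₁ = 19%×$73 = $13.8700;  H₂ = 19%×$68.59 = $13.0321
EOQ₁ = √(2×4,890×422/13.8700) = 545.49  (< 3,200, feasible at tier 1)
EOQ₂ = √(2×4,890×422/13.0321) = 562.75  (< 3,200 → use Q = 3,200 at tier-2 price)
TC(tier 1 (EOQ₁), Q≈545.5) = $364,535.96
TC(tier 2, Q≈3,200.0) = $356,901.33
Minimum at tier 2: $356,901.33

$356,901.33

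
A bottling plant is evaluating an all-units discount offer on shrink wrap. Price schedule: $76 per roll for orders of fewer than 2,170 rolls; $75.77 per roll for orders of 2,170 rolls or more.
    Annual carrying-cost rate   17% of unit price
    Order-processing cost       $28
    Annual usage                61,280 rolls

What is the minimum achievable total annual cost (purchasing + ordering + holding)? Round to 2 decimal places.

H₁ = 17%×$76 = $12.9200;  H₂ = 17%×$75.77 = $12.8809
EOQ₁ = √(2×61,280×28/12.9200) = 515.37  (< 2,170, feasible at tier 1)
EOQ₂ = √(2×61,280×28/12.8809) = 516.16  (< 2,170 → use Q = 2,170 at tier-2 price)
TC(tier 1 (EOQ₁), Q≈515.4) = $4,663,938.63
TC(tier 2, Q≈2,170.0) = $4,657,952.09
Minimum at tier 2: $4,657,952.09

$4,657,952.09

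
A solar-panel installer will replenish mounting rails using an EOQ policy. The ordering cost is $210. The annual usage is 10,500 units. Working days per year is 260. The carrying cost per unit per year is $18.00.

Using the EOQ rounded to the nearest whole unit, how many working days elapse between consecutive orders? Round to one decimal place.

12.3 days

Optimal lot size Q* = (2 × 10,500 × $210 / $18)^½ ≈ 494.97 → Q = 495 units
Cycle time = (working days × Q)/D = (260 × 495) / 10,500 = 12.257 days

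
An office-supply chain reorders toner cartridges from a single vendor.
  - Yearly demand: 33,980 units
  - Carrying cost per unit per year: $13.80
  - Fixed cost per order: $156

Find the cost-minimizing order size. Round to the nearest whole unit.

876 units

Optimal lot size Q* = (2 × 33,980 × $156 / $13.8)^½ ≈ 876.49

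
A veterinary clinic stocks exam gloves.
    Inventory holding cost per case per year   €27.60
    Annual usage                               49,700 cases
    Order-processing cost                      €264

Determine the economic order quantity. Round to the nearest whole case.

975 cases

2DS/H = 2·49,700·264/27.6 = 950,782.61
EOQ = √950,782.61 ≈ 975.08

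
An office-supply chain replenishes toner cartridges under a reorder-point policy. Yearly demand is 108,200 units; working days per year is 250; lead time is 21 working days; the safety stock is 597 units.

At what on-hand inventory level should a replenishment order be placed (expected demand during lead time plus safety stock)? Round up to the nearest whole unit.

9,686 units

Daily demand d = 108,200 / 250 = 432.800 units/day
Demand during lead time = 432.800 × 21 = 9,088.80
Reorder point = 9,088.80 + 597 = 9,685.80 → round up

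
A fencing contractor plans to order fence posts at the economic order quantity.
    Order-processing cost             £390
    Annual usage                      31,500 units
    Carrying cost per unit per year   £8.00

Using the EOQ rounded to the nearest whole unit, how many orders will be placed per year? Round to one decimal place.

18.0 orders per year

EOQ = √(2DS/H) = √(2 × 31,500 × 390 / 8)
    = √(3,071,250.00) ≈ 1,752.50 → Q = 1,752
N = D/Q = 31,500/1,752 ≈ 17.979 orders/yr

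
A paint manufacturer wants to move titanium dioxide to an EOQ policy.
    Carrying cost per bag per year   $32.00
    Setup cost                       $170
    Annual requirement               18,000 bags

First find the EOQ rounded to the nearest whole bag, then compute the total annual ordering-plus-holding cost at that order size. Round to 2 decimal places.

Optimal lot size Q* = (2 × 18,000 × $170 / $32)^½ ≈ 437.32 → Q = 437 bags
Ordering: D/Q × S = 18,000/437 × $170 = $7,002.29
Holding:  Q/2 × H = 437/2 × $32 = $6,992.00
Total = $7,002.29 + $6,992.00 = $13,994.29

$13,994.29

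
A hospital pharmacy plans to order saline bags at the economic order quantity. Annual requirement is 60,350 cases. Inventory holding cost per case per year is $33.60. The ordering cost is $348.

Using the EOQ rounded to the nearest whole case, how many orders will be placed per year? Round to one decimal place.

54.0 orders per year

EOQ = √(2DS/H) = √(2 × 60,350 × 348 / 33.6)
    = √(1,250,107.14) ≈ 1,118.08 → Q = 1,118
N = D/Q = 60,350/1,118 ≈ 53.980 orders/yr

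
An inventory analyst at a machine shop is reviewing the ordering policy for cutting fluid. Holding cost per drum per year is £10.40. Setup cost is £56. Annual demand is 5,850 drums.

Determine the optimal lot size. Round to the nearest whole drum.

2DS/H = 2·5,850·56/10.4 = 63,000.00
EOQ = √63,000.00 ≈ 251.00

251 drums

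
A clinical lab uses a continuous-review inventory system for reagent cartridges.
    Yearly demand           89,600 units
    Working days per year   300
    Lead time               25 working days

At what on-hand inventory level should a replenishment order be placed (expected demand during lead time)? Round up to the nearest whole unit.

7,467 units

Daily demand d = 89,600 / 300 = 298.667 units/day
Demand during lead time = 298.667 × 25 = 7,466.67
Reorder point = 7,466.67 → round up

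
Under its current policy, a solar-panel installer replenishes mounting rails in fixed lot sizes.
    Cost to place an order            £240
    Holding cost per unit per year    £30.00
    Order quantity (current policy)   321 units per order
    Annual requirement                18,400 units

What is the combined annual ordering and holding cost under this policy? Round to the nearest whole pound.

£18,572

Ordering: D/Q × S = 18,400/321 × £240 = £13,757.01
Holding:  Q/2 × H = 321/2 × £30 = £4,815.00
Total = £13,757.01 + £4,815.00 = £18,572.01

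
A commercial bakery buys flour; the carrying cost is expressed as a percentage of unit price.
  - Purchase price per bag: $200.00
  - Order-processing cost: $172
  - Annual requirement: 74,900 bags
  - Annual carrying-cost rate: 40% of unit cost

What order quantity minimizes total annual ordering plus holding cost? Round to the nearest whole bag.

568 bags

Carrying cost H = $200 × 40% = $80.0000/bag/yr
EOQ = √(2DS/H) = √(2 × 74,900 × 172 / 80)
    = √(322,070.00) ≈ 567.51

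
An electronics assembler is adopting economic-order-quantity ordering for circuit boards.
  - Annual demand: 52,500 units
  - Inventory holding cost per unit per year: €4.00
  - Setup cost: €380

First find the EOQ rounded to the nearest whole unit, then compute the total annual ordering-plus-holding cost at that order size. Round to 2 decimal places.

Optimal lot size Q* = (2 × 52,500 × €380 / €4)^½ ≈ 3,158.32 → Q = 3,158 units
Annual ordering cost = (D/Q)·S = (52,500/3,158) × 380 = €6,317.29
Annual holding cost  = (Q/2)·H = (3,158/2) × 4 = €6,316.00
Total = €6,317.29 + €6,316.00 = €12,633.29

€12,633.29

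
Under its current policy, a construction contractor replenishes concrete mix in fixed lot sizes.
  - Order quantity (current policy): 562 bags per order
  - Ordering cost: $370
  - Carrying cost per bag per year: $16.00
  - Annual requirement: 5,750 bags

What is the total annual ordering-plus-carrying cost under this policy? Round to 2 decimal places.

Annual ordering cost = (D/Q)·S = (5,750/562) × 370 = $3,785.59
Annual holding cost  = (Q/2)·H = (562/2) × 16 = $4,496.00
Total = $3,785.59 + $4,496.00 = $8,281.59

$8,281.59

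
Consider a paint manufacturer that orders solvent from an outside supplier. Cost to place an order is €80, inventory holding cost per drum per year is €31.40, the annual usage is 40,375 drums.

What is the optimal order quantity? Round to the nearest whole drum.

454 drums

2DS/H = 2·40,375·80/31.4 = 205,732.48
EOQ = √205,732.48 ≈ 453.58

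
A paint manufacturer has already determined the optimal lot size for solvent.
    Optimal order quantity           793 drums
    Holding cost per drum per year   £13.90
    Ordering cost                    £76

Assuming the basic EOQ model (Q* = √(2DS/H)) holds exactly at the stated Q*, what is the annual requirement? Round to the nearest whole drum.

EOQ relation: Q² = 2DS/H, so rearrange for the unknown.
D = Q²H / (2S) = 793² × 13.9 / (2 × 76) = 57,506.59

57,507 drums per year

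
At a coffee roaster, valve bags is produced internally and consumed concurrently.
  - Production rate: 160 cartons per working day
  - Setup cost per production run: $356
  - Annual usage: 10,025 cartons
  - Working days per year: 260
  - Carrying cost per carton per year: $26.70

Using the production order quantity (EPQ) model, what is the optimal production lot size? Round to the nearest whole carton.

Daily demand d = 10,025/260 = 38.558; p = 160; 1 − d/p = 0.75901
EPQ = √(2DS / (H(1 − d/p)))
    = √(2 × 10,025 × 356 / (26.7 × 0.75901)) ≈ 593.47

593 cartons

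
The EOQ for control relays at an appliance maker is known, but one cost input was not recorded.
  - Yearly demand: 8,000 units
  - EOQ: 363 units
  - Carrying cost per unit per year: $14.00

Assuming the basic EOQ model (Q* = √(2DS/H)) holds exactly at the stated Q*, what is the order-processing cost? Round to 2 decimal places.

$115.30

EOQ relation: Q² = 2DS/H, so rearrange for the unknown.
S = Q²H / (2D) = 363² × 14 / (2 × 8,000) = 115.2979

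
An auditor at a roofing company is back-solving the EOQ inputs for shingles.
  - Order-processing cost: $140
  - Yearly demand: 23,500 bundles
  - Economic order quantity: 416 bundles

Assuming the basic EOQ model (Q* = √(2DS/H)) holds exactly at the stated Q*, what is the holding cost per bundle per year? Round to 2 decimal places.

$38.02

Since Q* = (2DS/H)^½, squaring gives Q*²·H = 2DS.
H = 2DS / Q² = 2 × 23,500 × 140 / 416² = 38.0224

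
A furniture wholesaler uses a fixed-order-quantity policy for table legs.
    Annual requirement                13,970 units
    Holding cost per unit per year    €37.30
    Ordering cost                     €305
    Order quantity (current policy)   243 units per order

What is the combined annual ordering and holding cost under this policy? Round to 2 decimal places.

€22,066.31

Annual ordering cost = (D/Q)·S = (13,970/243) × 305 = €17,534.36
Annual holding cost  = (Q/2)·H = (243/2) × 37.3 = €4,531.95
Total = €17,534.36 + €4,531.95 = €22,066.31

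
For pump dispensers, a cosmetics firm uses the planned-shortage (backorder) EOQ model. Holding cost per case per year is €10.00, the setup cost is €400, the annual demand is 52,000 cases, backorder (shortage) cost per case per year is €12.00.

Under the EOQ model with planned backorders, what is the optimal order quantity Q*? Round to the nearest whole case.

2,762 cases

Basic EOQ = √(2·52,000·400/10) = 2,039.608
Backorder adjustment √((H+b)/b) = √((10+12)/12) = 1.3540
Q* = 2,039.608 × 1.3540 ≈ 2,761.64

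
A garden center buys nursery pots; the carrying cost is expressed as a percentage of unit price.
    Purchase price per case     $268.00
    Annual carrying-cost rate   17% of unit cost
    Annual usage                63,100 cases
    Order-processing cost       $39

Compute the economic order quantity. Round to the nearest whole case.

329 cases

Carrying cost H = $268 × 17% = $45.5600/case/yr
2DS/H = 2·63,100·39/45.56 = 108,028.97
EOQ = √108,028.97 ≈ 328.68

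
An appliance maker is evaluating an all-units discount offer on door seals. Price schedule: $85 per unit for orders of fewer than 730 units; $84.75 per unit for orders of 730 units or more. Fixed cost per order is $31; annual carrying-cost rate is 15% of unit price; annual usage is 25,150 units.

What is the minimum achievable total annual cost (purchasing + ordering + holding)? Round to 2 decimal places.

$2,137,170.58

H₁ = 15%×$85 = $12.7500;  H₂ = 15%×$84.75 = $12.7125
EOQ₁ = √(2×25,150×31/12.7500) = 349.71  (< 730, feasible at tier 1)
EOQ₂ = √(2×25,150×31/12.7125) = 350.23  (< 730 → use Q = 730 at tier-2 price)
TC(tier 1 (EOQ₁), Q≈349.7) = $2,142,208.82
TC(tier 2, Q≈730.0) = $2,137,170.58
Minimum at tier 2: $2,137,170.58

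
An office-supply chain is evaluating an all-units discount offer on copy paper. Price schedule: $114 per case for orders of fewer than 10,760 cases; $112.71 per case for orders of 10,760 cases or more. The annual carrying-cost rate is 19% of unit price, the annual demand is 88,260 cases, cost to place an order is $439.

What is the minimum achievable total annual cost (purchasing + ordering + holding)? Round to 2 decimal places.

$10,066,597.70

H₁ = 19%×$114 = $21.6600;  H₂ = 19%×$112.71 = $21.4149
EOQ₁ = √(2×88,260×439/21.6600) = 1,891.47  (< 10,760, feasible at tier 1)
EOQ₂ = √(2×88,260×439/21.4149) = 1,902.27  (< 10,760 → use Q = 10,760 at tier-2 price)
TC(tier 1 (EOQ₁), Q≈1,891.5) = $10,102,609.29
TC(tier 2, Q≈10,760.0) = $10,066,597.70
Minimum at tier 2: $10,066,597.70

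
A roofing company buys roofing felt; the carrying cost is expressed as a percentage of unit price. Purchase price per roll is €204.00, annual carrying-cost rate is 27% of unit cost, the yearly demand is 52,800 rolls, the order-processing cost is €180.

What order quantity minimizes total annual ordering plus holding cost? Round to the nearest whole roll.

587 rolls

Holding cost per roll per year: H = 27% × €204 = €55.0800
2DS/H = 2·52,800·180/55.08 = 345,098.04
EOQ = √345,098.04 ≈ 587.45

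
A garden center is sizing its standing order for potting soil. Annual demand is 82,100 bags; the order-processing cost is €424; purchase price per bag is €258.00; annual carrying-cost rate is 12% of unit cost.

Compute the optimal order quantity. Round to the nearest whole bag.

Holding cost per bag per year: H = 12% × €258 = €30.9600
Q* = √(2·D·S / H) = √(2·82,100·424 / 30.96) = √2,248,733.9 ≈ 1,499.58

1,500 bags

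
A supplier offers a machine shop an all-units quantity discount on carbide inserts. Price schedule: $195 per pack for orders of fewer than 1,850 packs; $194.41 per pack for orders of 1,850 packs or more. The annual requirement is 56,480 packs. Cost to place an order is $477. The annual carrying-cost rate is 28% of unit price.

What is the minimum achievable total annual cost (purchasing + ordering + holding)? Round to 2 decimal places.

$11,045,191.67

H₁ = 28%×$195 = $54.6000;  H₂ = 28%×$194.41 = $54.4348
EOQ₁ = √(2×56,480×477/54.6000) = 993.40  (< 1,850, feasible at tier 1)
EOQ₂ = √(2×56,480×477/54.4348) = 994.91  (< 1,850 → use Q = 1,850 at tier-2 price)
TC(tier 1 (EOQ₁), Q≈993.4) = $11,067,839.77
TC(tier 2, Q≈1,850.0) = $11,045,191.67
Minimum at tier 2: $11,045,191.67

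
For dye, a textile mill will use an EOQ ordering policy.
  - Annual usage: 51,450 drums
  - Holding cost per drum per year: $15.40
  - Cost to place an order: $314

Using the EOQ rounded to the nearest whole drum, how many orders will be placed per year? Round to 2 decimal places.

2DS/H = 2·51,450·314/15.4 = 2,098,090.91
EOQ = √2,098,090.91 ≈ 1,448.48 → Q = 1,448
Orders per year = D/Q = 51,450 / 1,448 = 35.532

35.53 orders per year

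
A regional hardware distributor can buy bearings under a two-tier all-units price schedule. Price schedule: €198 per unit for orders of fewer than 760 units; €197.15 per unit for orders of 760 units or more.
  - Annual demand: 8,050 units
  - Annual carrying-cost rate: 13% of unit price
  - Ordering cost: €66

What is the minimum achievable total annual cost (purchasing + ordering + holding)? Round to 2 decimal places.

H₁ = 13%×€198 = €25.7400;  H₂ = 13%×€197.15 = €25.6295
EOQ₁ = √(2×8,050×66/25.7400) = 203.18  (< 760, feasible at tier 1)
EOQ₂ = √(2×8,050×66/25.6295) = 203.62  (< 760 → use Q = 760 at tier-2 price)
TC(tier 1 (EOQ₁), Q≈203.2) = €1,599,129.85
TC(tier 2, Q≈760.0) = €1,597,495.79
Minimum at tier 2: €1,597,495.79

€1,597,495.79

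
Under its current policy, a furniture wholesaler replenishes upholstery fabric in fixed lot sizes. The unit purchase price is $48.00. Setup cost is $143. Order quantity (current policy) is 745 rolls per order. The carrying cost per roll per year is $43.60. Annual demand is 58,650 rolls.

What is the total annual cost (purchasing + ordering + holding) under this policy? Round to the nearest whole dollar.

Ordering: D/Q × S = 58,650/745 × $143 = $11,257.65
Holding:  Q/2 × H = 745/2 × $43.6 = $16,241.00
Purchase cost = D·C = 58,650 × 48 = $2,815,200.00
Total = $11,257.65 + $16,241.00 + $2,815,200.00 = $2,842,698.65

$2,842,699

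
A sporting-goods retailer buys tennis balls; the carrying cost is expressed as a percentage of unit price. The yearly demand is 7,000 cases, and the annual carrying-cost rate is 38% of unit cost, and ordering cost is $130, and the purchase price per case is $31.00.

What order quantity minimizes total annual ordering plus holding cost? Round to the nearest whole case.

H = i·C = 0.38 × $31 = $11.7800 per case-year
Optimal lot size Q* = (2 × 7,000 × $130 / $11.78)^½ ≈ 393.06

393 cases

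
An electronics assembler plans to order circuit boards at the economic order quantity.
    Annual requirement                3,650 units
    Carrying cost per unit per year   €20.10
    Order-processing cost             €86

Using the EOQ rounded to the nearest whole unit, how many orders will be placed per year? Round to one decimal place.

Q* = √(2·D·S / H) = √(2·3,650·86 / 20.1) = √31,233.8 ≈ 176.73 → Q = 177
N = D/Q = 3,650/177 ≈ 20.621 orders/yr

20.6 orders per year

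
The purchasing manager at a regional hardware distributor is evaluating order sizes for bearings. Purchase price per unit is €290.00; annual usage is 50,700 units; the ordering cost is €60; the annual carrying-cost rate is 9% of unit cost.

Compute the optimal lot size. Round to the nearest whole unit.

H = i·C = 0.09 × €290 = €26.1000 per unit-year
2DS/H = 2·50,700·60/26.1 = 233,103.45
EOQ = √233,103.45 ≈ 482.81

483 units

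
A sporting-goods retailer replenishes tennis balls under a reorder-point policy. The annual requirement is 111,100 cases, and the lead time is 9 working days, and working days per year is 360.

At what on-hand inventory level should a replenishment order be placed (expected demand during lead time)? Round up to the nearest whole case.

Daily demand d = 111,100 / 360 = 308.611 cases/day
Demand during lead time = 308.611 × 9 = 2,777.50
Reorder point = 2,777.50 → round up

2,778 cases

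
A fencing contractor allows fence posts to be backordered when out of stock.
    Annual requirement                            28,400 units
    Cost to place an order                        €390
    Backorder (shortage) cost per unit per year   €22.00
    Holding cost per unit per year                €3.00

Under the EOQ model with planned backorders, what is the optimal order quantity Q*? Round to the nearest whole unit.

2,897 units

Q* = √(2DS/H) · √((H + b)/b)
   = √(2 × 28,400 × 390 / 3) · √((3 + 22) / 22)
   = 2,717.352 × 1.0660 ≈ 2,896.71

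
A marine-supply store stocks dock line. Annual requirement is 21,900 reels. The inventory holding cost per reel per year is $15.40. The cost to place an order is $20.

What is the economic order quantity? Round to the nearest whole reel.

2DS/H = 2·21,900·20/15.4 = 56,883.12
EOQ = √56,883.12 ≈ 238.50

239 reels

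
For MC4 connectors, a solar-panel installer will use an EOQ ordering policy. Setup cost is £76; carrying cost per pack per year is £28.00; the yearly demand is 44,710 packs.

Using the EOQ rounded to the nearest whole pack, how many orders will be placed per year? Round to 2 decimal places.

EOQ = √(2DS/H) = √(2 × 44,710 × 76 / 28)
    = √(242,711.43) ≈ 492.66 → Q = 493
Orders per year = D/Q = 44,710 / 493 = 90.690

90.69 orders per year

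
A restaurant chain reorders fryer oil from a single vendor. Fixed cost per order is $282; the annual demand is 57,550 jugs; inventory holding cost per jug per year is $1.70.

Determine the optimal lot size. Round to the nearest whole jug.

Optimal lot size Q* = (2 × 57,550 × $282 / $1.7)^½ ≈ 4,369.56

4,370 jugs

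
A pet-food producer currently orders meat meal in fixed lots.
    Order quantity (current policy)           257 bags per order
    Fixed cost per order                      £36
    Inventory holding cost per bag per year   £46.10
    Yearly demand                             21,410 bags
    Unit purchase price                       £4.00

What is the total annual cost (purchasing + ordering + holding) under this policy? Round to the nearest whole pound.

Orders/yr = 21,410/257 = 83.307; ordering cost = 83.307 × £36 = £2,999.07
Average inventory = 257/2 = 128.5; holding cost = 128.5 × £46.1 = £5,923.85
Purchase cost = D·C = 21,410 × 4 = £85,640.00
Total = £2,999.07 + £5,923.85 + £85,640.00 = £94,562.92

£94,563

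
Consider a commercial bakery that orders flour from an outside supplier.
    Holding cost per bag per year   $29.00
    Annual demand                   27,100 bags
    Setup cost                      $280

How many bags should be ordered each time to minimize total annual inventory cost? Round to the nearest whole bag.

2DS/H = 2·27,100·280/29 = 523,310.34
EOQ = √523,310.34 ≈ 723.40

723 bags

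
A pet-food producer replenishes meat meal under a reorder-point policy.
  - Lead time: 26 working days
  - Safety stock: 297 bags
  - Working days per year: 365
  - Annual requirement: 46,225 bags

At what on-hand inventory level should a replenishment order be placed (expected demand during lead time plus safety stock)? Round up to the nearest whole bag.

3,590 bags

Daily demand d = 46,225 / 365 = 126.644 bags/day
Demand during lead time = 126.644 × 26 = 3,292.74
Reorder point = 3,292.74 + 297 = 3,589.74 → round up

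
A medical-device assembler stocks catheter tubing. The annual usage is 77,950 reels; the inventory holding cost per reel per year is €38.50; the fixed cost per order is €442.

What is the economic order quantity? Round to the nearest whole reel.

1,338 reels

Q* = √(2·D·S / H) = √(2·77,950·442 / 38.5) = √1,789,813.0 ≈ 1,337.84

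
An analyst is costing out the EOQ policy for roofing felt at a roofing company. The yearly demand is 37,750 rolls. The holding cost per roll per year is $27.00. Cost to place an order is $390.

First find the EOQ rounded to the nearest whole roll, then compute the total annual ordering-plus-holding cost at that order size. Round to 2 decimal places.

$28,196.01

Optimal lot size Q* = (2 × 37,750 × $390 / $27)^½ ≈ 1,044.30 → Q = 1,044 rolls
Ordering: D/Q × S = 37,750/1,044 × $390 = $14,102.01
Holding:  Q/2 × H = 1,044/2 × $27 = $14,094.00
Total = $14,102.01 + $14,094.00 = $28,196.01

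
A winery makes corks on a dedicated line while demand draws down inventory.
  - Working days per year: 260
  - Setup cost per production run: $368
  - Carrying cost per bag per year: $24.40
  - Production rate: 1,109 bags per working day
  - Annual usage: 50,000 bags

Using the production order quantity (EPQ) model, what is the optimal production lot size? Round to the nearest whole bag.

1,351 bags

Daily demand d = 50,000/260 = 192.308; p = 1109; 1 − d/p = 0.82659
EPQ = √(2DS / (H(1 − d/p)))
    = √(2 × 50,000 × 368 / (24.4 × 0.82659)) ≈ 1,350.77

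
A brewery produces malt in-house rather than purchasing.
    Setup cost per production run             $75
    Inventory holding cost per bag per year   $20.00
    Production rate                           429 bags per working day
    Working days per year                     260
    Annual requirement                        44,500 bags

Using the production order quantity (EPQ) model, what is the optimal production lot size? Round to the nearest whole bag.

d = 44,500/260 = 171.1538 bags/day;  effective holding cost H(1 − d/p) = 20·(1 − 171.1538/429) = 12.02080
Q* = √(2DS / H_eff) = √(2·44,500·75 / 12.02080) ≈ 745.18

745 bags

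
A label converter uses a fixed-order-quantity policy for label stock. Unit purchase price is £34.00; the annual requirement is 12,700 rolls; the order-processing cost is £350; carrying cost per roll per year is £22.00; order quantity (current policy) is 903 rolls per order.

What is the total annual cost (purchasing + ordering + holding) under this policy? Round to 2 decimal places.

£446,655.48

Orders/yr = 12,700/903 = 14.064; ordering cost = 14.064 × £350 = £4,922.48
Average inventory = 903/2 = 451.5; holding cost = 451.5 × £22 = £9,933.00
Purchase cost = D·C = 12,700 × 34 = £431,800.00
Total = £4,922.48 + £9,933.00 + £431,800.00 = £446,655.48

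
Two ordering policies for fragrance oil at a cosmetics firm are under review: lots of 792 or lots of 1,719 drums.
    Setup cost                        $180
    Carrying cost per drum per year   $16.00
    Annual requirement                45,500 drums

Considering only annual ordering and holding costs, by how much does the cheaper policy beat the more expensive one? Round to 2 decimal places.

$1,839.49

TC(Q) = (D/Q)S + (Q/2)H
TC(792) = (45,500/792)×180 + (792/2)×16 = $16,676.91
TC(1,719) = (45,500/1,719)×180 + (1,719/2)×16 = $18,516.40
Lots of 792 are cheaper by $1,839.49.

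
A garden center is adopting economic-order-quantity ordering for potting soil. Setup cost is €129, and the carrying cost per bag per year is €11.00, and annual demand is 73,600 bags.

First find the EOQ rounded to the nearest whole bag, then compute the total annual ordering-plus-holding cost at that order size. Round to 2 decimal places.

€14,452.57

Optimal lot size Q* = (2 × 73,600 × €129 / €11)^½ ≈ 1,313.87 → Q = 1,314 bags
Orders/yr = 73,600/1,314 = 56.012; ordering cost = 56.012 × €129 = €7,225.57
Average inventory = 1,314/2 = 657; holding cost = 657 × €11 = €7,227.00
Total = €7,225.57 + €7,227.00 = €14,452.57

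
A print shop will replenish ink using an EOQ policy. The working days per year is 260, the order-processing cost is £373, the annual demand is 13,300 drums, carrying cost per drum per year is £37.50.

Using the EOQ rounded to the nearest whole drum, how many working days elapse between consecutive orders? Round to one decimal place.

10.0 days

2DS/H = 2·13,300·373/37.5 = 264,581.33
EOQ = √264,581.33 ≈ 514.37 → Q = 514 drums
Cycle time = (working days × Q)/D = (260 × 514) / 13,300 = 10.048 days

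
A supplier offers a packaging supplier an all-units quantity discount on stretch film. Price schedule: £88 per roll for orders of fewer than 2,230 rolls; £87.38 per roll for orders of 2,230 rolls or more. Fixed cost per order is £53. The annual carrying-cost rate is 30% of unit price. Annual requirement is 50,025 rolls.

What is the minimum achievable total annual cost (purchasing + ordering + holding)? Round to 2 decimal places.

H₁ = 30%×£88 = £26.4000;  H₂ = 30%×£87.38 = £26.2140
EOQ₁ = √(2×50,025×53/26.4000) = 448.17  (< 2,230, feasible at tier 1)
EOQ₂ = √(2×50,025×53/26.2140) = 449.76  (< 2,230 → use Q = 2,230 at tier-2 price)
TC(tier 1 (EOQ₁), Q≈448.2) = £4,414,031.74
TC(tier 2, Q≈2,230.0) = £4,401,602.04
Minimum at tier 2: £4,401,602.04

£4,401,602.04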